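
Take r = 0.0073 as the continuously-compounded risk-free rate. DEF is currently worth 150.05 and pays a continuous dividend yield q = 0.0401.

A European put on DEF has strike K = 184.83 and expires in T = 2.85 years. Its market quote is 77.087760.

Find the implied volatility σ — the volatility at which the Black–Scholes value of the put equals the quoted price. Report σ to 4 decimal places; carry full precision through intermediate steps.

At σ = 0.4886 the Black–Scholes value reproduces the quote:
σ√T = 0.4886·√2.85 = 0.824852
d₁ = (ln(S/K) + (r−q+σ²/2)T) / (σ√T) = (ln(150.05/184.83) + (0.0073−0.0401+0.4886²/2)·2.85) / 0.824852 = (-0.208468 + 0.246710) / 0.824852 = 0.046363
d₂ = d₁ − σ√T = 0.046363 − 0.824852 = -0.778489
e^{−rT} = 0.979410
e^{−qT} = 0.892004
N(−d₁) = 0.481511,  N(−d₂) = 0.781860
V = K·e^{−rT}·N(−d₂) − S·e^{−qT}·N(−d₁) = 141.535624 − 64.447863 = 77.087760 (the observed quote) — the price is monotone increasing in volatility, hence this σ is the only solution

sigma = 0.4886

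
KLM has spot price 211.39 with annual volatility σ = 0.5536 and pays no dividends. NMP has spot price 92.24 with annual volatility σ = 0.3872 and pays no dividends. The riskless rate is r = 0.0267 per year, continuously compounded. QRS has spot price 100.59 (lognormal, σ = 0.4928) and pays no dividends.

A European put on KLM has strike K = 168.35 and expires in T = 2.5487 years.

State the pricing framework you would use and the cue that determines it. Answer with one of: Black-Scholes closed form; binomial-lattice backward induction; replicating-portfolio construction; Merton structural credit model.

framework: Black-Scholes closed form

Key observation: a European claim on KLM (strike 168.35) — a lognormal (GBM) underlying with constant rate and volatility — has an exact closed-form value; no lattice or capital structure is involved.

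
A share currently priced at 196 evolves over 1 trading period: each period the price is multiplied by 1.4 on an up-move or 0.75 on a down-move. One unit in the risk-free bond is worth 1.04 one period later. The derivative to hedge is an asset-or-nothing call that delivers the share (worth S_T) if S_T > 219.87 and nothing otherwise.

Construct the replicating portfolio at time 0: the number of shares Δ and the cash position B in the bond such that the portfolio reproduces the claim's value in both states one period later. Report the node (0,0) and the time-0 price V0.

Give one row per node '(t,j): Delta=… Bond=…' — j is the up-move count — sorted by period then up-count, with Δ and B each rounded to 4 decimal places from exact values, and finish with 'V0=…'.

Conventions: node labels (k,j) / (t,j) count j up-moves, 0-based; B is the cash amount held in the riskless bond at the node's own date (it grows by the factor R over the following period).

(0,0): Delta=2.1538 Bond=-304.4379
V0=117.7160

The replicating-portfolio and risk-neutral prices coincide; use p* = (1.04−0.75)/(1.4−0.75) = 0.4462 for the latter.
Terminal payoffs: V(1,0)=0.0000, V(1,1)=274.4000
(0,0): S=196.0000. Δ = (V_up−V_dn)/(S_up−S_dn) = (274.4000−0.0000)/(274.4000−147.0000) = 2.1538. V = [p*·274.4000 + (1−p*)·0.0000]/1.04 = 117.7160. B = V − Δ·S = -304.4379.
Sanity check at the root: Δ(0,0)·S0 + B(0,0) reproduces V0 = 117.7160.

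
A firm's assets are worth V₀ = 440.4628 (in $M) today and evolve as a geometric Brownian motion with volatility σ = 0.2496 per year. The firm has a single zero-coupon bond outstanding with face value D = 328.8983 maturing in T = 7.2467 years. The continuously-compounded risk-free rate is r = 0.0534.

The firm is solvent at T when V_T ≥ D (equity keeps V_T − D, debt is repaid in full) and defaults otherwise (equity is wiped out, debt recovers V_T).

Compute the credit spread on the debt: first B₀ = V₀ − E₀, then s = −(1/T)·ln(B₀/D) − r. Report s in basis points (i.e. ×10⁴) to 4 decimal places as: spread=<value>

spread=106.5711

Work the structural quantities from V₀ = 440.4628 against face 328.8983:
d₁ = [ln(V₀/D) + (r + σ²/2)T] / (σ√T)
   = [ln(440.4628/328.8983) + (0.0534 + 0.5·0.2496²)·7.2467] / (0.2496·√7.2467)
   = [0.292077 + 0.612709] / 0.671916 = 1.346578
d₂ = d₁ − σ√T = 1.346578 − 0.671916 = 0.674662
N(d₁) = 0.910942,  N(d₂) = 0.750055,  e^(−rT) = 0.679109
E₀ = V₀·N(d₁) − D·e^(−rT)·N(d₂)
   = 440.4628·0.910942 − 328.8983·0.679109·0.750055 = 233.705447
B₀ = V₀ − E₀ = 440.4628 − 233.705447 = 206.757353
spread = −(1/T)·ln(B₀/D) − r = −(1/7.2467)·ln(206.757353/328.8983) − 0.0534 = 0.01065711
in basis points: 0.01065711 × 10⁴ = 106.5711 bp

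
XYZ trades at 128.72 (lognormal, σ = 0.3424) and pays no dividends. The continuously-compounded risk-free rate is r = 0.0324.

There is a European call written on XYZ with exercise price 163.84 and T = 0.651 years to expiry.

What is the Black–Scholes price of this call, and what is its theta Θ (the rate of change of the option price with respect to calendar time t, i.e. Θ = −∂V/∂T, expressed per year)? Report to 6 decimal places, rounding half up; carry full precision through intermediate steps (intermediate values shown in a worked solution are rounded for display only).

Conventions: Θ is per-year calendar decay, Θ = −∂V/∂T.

price = 4.771211
Θ = -9.679567

σ√T = 0.3424·√0.651 = 0.276264
d₁ = (ln(S/K) + (r+σ²/2)T) / (σ√T) = (ln(128.72/163.84) + (0.0324+0.3424²/2)·0.651) / 0.276264 = (-0.241251 + 0.059253) / 0.276264 = -0.658781
d₂ = d₁ − σ√T = -0.658781 − 0.276264 = -0.935045
e^{−rT} = 0.979128
N(d₁) = 0.255018,  N(d₂) = 0.174882
Call price V = S·N(d₁) − K·e^{−rT}·N(d₂) = 32.825929 − 28.054719 = 4.771211
φ(d₁) = (1/√(2π))·e^{−d₁²/2} = 0.321122
Θ = −S·φ(d₁)·σ/(2√T) − r·K·e^{−rT}·N(d₂) = −8.770594 − 0.908973 = -9.679567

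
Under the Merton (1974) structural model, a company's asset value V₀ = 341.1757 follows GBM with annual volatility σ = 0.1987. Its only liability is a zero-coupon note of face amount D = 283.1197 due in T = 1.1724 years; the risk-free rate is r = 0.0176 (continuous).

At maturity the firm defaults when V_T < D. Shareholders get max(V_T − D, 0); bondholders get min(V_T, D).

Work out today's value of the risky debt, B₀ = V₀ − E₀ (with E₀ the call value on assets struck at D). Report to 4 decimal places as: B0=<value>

Apply the equity-as-call identities (strike 283.1197, horizon 1.1724 years):
d₁ = [ln(V₀/D) + (r + σ²/2)T] / (σ√T)
   = [ln(341.1757/283.1197) + (0.0176 + 0.5·0.1987²)·1.1724] / (0.1987·√1.1724)
   = [0.186528 + 0.043778] / 0.215147 = 1.070459
d₂ = d₁ − σ√T = 1.070459 − 0.215147 = 0.855311
N(d₁) = 0.857794,  N(d₂) = 0.803811,  e^(−rT) = 0.979577
E₀ = V₀·N(d₁) − D·e^(−rT)·N(d₂)
   = 341.1757·0.857794 − 283.1197·0.979577·0.803811 = 69.731406
B₀ = V₀ − E₀ = 341.1757 − 69.731406 = 271.444294

B0=271.4443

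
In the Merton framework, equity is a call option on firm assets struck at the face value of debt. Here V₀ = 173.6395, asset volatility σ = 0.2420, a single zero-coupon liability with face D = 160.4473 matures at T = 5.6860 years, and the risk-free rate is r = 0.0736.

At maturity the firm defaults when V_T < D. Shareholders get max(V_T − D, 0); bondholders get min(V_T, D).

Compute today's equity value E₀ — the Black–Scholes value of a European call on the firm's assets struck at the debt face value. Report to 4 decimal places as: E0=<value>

E0=76.2568

With assets at 173.6395 and a single debt payment of 160.4473 at 5.6860 years:
d₁ = [ln(V₀/D) + (r + σ²/2)T] / (σ√T)
   = [ln(173.6395/160.4473) + (0.0736 + 0.5·0.2420²)·5.6860] / (0.2420·√5.6860)
   = [0.079016 + 0.584987] / 0.577057 = 1.150671
d₂ = d₁ − σ√T = 1.150671 − 0.577057 = 0.573614
N(d₁) = 0.875066,  N(d₂) = 0.716885,  e^(−rT) = 0.658040
E₀ = V₀·N(d₁) − D·e^(−rT)·N(d₂)
   = 173.6395·0.875066 − 160.4473·0.658040·0.716885 = 76.256763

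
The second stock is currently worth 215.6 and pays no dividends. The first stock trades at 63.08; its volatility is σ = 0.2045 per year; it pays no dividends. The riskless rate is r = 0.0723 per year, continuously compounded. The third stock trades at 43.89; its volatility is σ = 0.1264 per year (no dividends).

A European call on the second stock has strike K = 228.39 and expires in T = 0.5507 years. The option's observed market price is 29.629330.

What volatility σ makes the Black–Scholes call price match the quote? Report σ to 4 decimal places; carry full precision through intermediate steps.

sigma = 0.4923

At σ = 0.4923 the Black–Scholes value reproduces the quote:
σ√T = 0.4923·√0.5507 = 0.365332
d₁ = (ln(S/K) + (r+σ²/2)T) / (σ√T) = (ln(215.6/228.39) + (0.0723+0.4923²/2)·0.5507) / 0.365332 = (-0.057630 + 0.106549) / 0.365332 = 0.133904
d₂ = d₁ − σ√T = 0.133904 − 0.365332 = -0.231428
e^{−rT} = 0.960967
N(d₁) = 0.553261,  N(d₂) = 0.408491
V = S·N(d₁) − K·e^{−rT}·N(d₂) = 119.283021 − 89.653691 = 29.629330 (the quoted price), and the Black–Scholes price is strictly increasing in σ, so σ is unique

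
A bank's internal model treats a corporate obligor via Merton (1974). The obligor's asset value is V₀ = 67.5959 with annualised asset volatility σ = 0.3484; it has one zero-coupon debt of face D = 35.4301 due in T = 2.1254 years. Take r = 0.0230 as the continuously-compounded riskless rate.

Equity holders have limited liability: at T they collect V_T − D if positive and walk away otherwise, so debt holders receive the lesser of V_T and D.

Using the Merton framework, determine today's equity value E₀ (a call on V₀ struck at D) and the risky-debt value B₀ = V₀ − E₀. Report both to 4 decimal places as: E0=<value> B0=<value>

Work the structural quantities from V₀ = 67.5959 against face 35.4301:
d₁ = [ln(V₀/D) + (r + σ²/2)T] / (σ√T)
   = [ln(67.5959/35.4301) + (0.0230 + 0.5·0.3484²)·2.1254] / (0.3484·√2.1254)
   = [0.645986 + 0.177877] / 0.507924 = 1.622021
d₂ = d₁ − σ√T = 1.622021 − 0.507924 = 1.114098
N(d₁) = 0.947601,  N(d₂) = 0.867381,  e^(−rT) = 0.952291
E₀ = V₀·N(d₁) − D·e^(−rT)·N(d₂)
   = 67.5959·0.947601 − 35.4301·0.952291·0.867381 = 34.788661
B₀ = V₀ − E₀ = 67.5959 − 34.788661 = 32.807239

E0=34.7887 B0=32.8072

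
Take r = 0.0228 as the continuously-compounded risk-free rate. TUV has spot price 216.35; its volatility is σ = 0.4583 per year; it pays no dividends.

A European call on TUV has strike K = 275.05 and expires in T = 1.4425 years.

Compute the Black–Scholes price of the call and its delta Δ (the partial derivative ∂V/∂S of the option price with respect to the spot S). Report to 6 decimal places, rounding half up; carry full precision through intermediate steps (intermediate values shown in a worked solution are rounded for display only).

σ√T = 0.4583·√1.4425 = 0.550437
d₁ = (ln(S/K) + (r+σ²/2)T) / (σ√T) = (ln(216.35/275.05) + (0.0228+0.4583²/2)·1.4425) / 0.550437 = (-0.240055 + 0.184380) / 0.550437 = -0.101148
d₂ = d₁ − σ√T = -0.101148 − 0.550437 = -0.651586
e^{−rT} = 0.967646
N(d₁) = 0.459716,  N(d₂) = 0.257334
Call price V = S·N(d₁) − K·e^{−rT}·N(d₂) = 99.459621 − 68.489773 = 30.969848
Δ = N(d₁) = 0.459716

price = 30.969848
Δ = 0.459716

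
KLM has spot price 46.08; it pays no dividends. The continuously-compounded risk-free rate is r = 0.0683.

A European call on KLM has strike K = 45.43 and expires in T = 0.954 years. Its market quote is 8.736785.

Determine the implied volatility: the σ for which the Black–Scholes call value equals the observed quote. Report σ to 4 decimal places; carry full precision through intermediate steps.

At σ = 0.3985 the Black–Scholes value reproduces the quote:
σ√T = 0.3985·√0.954 = 0.389227
d₁ = (ln(S/K) + (r+σ²/2)T) / (σ√T) = (ln(46.08/45.43) + (0.0683+0.3985²/2)·0.954) / 0.389227 = (0.014206 + 0.140907) / 0.389227 = 0.398516
d₂ = d₁ − σ√T = 0.398516 − 0.389227 = 0.009290
e^{−rT} = 0.936919
N(d₁) = 0.654875,  N(d₂) = 0.503706
V = S·N(d₁) − K·e^{−rT}·N(d₂) = 30.176651 − 21.439866 = 8.736785 (matching the quote); vega is positive throughout, so no other σ reproduces this price

sigma = 0.3985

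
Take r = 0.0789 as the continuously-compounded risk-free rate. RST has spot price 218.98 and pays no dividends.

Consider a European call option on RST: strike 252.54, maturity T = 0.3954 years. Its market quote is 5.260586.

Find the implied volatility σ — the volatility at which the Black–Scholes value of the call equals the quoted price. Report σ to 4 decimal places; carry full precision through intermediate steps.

sigma = 0.2532

At σ = 0.2532 the Black–Scholes value reproduces the quote:
σ√T = 0.2532·√0.3954 = 0.159214
d₁ = (ln(S/K) + (r+σ²/2)T) / (σ√T) = (ln(218.98/252.54) + (0.0789+0.2532²/2)·0.3954) / 0.159214 = (-0.142589 + 0.043872) / 0.159214 = -0.620030
d₂ = d₁ − σ√T = -0.620030 − 0.159214 = -0.779244
e^{−rT} = 0.969285
N(d₁) = 0.267619,  N(d₂) = 0.217918
V = S·N(d₁) − K·e^{−rT}·N(d₂) = 58.603230 − 53.342644 = 5.260586 (equal to the quote); since ∂V/∂σ > 0 for all σ, the implied volatility is unique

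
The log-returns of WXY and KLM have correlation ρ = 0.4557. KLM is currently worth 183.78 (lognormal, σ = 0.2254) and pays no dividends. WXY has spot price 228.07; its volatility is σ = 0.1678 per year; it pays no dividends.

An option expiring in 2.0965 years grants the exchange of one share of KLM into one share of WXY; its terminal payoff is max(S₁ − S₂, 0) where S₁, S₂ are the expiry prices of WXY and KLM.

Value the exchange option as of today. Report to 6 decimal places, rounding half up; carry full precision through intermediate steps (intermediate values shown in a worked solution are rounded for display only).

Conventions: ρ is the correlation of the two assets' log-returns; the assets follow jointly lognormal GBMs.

exchange price = 53.060805

σ_eff = √(σ₁² + σ₂² − 2ρσ₁σ₂) = √(0.1678² + 0.2254² − 2·0.4557·0.1678·0.2254) = 0.210929
d₁ = (ln(S₁/S₂) + (q₂ − q₁ + σ_eff²/2)T) / (σ_eff√T) = (ln(228.07/183.78) + (0.0 − 0.0 + 0.022245)·2.0965) / 0.305410 = 0.859667
d₂ = d₁ − σ_eff√T = 0.859667 − 0.305410 = 0.554257
N(d₁) = 0.805014,  N(d₂) = 0.710299
V = S₁·e^{−q₁T}·N(d₁) − S₂·e^{−q₂T}·N(d₂) = 183.599470 − 130.538665 = 53.060805
Key observation: pricing in KLM-units makes this a unit-strike call on the ratio S₁/S₂ — the risk-free rate cancels and cannot affect the value.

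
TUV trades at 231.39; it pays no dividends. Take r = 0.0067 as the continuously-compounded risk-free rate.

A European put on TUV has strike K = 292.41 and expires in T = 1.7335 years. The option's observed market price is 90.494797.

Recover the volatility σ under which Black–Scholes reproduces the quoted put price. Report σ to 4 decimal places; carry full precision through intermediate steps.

sigma = 0.4250

At σ = 0.4250 the Black–Scholes value reproduces the quote:
σ√T = 0.425·√1.7335 = 0.559565
d₁ = (ln(S/K) + (r+σ²/2)T) / (σ√T) = (ln(231.39/292.41) + (0.0067+0.425²/2)·1.7335) / 0.559565 = (-0.234052 + 0.168171) / 0.559565 = -0.117736
d₂ = d₁ − σ√T = -0.117736 − 0.559565 = -0.677302
e^{−rT} = 0.988453
N(−d₁) = 0.546862,  N(−d₂) = 0.750893
V = K·e^{−rT}·N(−d₂) − S·N(−d₁) = 217.033126 − 126.538328 = 90.494797 (the quoted price), and the Black–Scholes price is strictly increasing in σ, so σ is unique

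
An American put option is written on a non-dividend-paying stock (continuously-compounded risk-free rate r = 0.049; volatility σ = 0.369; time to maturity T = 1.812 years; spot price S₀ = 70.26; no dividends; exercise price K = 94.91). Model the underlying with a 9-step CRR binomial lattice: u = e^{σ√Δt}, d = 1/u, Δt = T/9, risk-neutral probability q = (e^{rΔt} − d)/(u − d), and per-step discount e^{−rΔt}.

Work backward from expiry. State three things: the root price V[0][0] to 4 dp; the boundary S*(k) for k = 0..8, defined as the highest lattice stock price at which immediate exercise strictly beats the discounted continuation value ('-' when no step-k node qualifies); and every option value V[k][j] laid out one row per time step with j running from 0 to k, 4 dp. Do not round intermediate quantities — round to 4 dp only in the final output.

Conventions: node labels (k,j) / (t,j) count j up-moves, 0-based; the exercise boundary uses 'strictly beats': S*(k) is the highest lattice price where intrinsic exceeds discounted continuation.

params: Δt=0.20133 u=1.18007 d=0.84741 q=0.48850 e^(-rΔt)=0.99018
t_9 payoffs: 79.0775 72.8624 64.2074 52.1548 35.3710 11.9985 0.0000 0.0000 0.0000 0.0000
t_8: node(8,0) S=18.6834 payoff=76.2266 vs cont=75.2949 → 76.2266 [stop]  node(8,1) S=26.0177 payoff=68.8923 vs cont=67.9606 → 68.8923 [stop]  node(8,2) S=36.2311 payoff=58.6789 vs cont=57.7472 → 58.6789 [stop]  node(8,3) S=50.4539 payoff=44.4561 vs cont=43.5244 → 44.4561 [stop]  node(8,4) S=70.2600 payoff=24.6500 vs cont=23.7183 → 24.6500 [stop]  node(8,5) S=97.8411 payoff=0.0000 vs cont=6.0769 → 6.0769 [wait]  node(8,6) S=136.2493 payoff=0.0000 vs cont=0.0000 → 0.0000 [wait]  node(8,7) S=189.7350 payoff=0.0000 vs cont=0.0000 → 0.0000 [wait]  node(8,8) S=264.2169 payoff=0.0000 vs cont=0.0000 → 0.0000 [wait]  ⇒ S*(8)=70.2600
t_7: node(7,0) S=22.0476 payoff=72.8624 vs cont=71.9306 → 72.8624 [stop]  node(7,1) S=30.7026 payoff=64.2074 vs cont=63.2757 → 64.2074 [stop]  node(7,2) S=42.7552 payoff=52.1548 vs cont=51.2231 → 52.1548 [stop]  node(7,3) S=59.5390 payoff=35.3710 vs cont=34.4393 → 35.3710 [stop]  node(7,4) S=82.9115 payoff=11.9985 vs cont=15.4241 → 15.4241 [wait]  node(7,5) S=115.4590 payoff=0.0000 vs cont=3.0778 → 3.0778 [wait]  node(7,6) S=160.7833 payoff=0.0000 vs cont=0.0000 → 0.0000 [wait]  node(7,7) S=223.9000 payoff=0.0000 vs cont=0.0000 → 0.0000 [wait]  ⇒ S*(7)=59.5390
t_6: node(6,0) S=26.0177 payoff=68.8923 vs cont=67.9606 → 68.8923 [stop]  node(6,1) S=36.2311 payoff=58.6789 vs cont=57.7472 → 58.6789 [stop]  node(6,2) S=50.4539 payoff=44.4561 vs cont=43.5244 → 44.4561 [stop]  node(6,3) S=70.2600 payoff=24.6500 vs cont=25.3753 → 25.3753 [wait]  node(6,4) S=97.8411 payoff=0.0000 vs cont=9.3007 → 9.3007 [wait]  node(6,5) S=136.2493 payoff=0.0000 vs cont=1.5588 → 1.5588 [wait]  node(6,6) S=189.7350 payoff=0.0000 vs cont=0.0000 → 0.0000 [wait]  ⇒ S*(6)=50.4539
t_5: node(5,0) S=30.7026 payoff=64.2074 vs cont=63.2757 → 64.2074 [stop]  node(5,1) S=42.7552 payoff=52.1548 vs cont=51.2231 → 52.1548 [stop]  node(5,2) S=59.5390 payoff=35.3710 vs cont=34.7901 → 35.3710 [stop]  node(5,3) S=82.9115 payoff=11.9985 vs cont=17.3507 → 17.3507 [wait]  node(5,4) S=115.4590 payoff=0.0000 vs cont=5.4646 → 5.4646 [wait]  node(5,5) S=160.7833 payoff=0.0000 vs cont=0.7895 → 0.7895 [wait]  ⇒ S*(5)=59.5390
t_4: node(4,0) S=36.2311 payoff=58.6789 vs cont=57.7472 → 58.6789 [stop]  node(4,1) S=50.4539 payoff=44.4561 vs cont=43.5244 → 44.4561 [stop]  node(4,2) S=70.2600 payoff=24.6500 vs cont=26.3072 → 26.3072 [wait]  node(4,3) S=97.8411 payoff=0.0000 vs cont=11.4310 → 11.4310 [wait]  node(4,4) S=136.2493 payoff=0.0000 vs cont=3.1496 → 3.1496 [wait]  ⇒ S*(4)=50.4539
t_3: node(3,0) S=42.7552 payoff=52.1548 vs cont=51.2231 → 52.1548 [stop]  node(3,1) S=59.5390 payoff=35.3710 vs cont=35.2409 → 35.3710 [stop]  node(3,2) S=82.9115 payoff=11.9985 vs cont=18.8532 → 18.8532 [wait]  node(3,3) S=115.4590 payoff=0.0000 vs cont=7.3129 → 7.3129 [wait]  ⇒ S*(3)=59.5390
t_2: node(2,0) S=50.4539 payoff=44.4561 vs cont=43.5244 → 44.4561 [stop]  node(2,1) S=70.2600 payoff=24.6500 vs cont=27.0339 → 27.0339 [wait]  node(2,2) S=97.8411 payoff=0.0000 vs cont=13.0860 → 13.0860 [wait]  ⇒ S*(2)=50.4539
t_1: node(1,0) S=59.5390 payoff=35.3710 vs cont=35.5924 → 35.5924 [wait]  node(1,1) S=82.9115 payoff=11.9985 vs cont=20.0218 → 20.0218 [wait]  ⇒ S*(1)=-
t_0: node(0,0) S=70.2600 payoff=24.6500 vs cont=27.7114 → 27.7114 [wait]  ⇒ S*(0)=-

price = 27.7114
boundary = - - 50.4539 59.5390 50.4539 59.5390 50.4539 59.5390 70.2600
tree:
27.7114
35.5924 20.0218
44.4561 27.0339 13.0860
52.1548 35.3710 18.8532 7.3129
58.6789 44.4561 26.3072 11.4310 3.1496
64.2074 52.1548 35.3710 17.3507 5.4646 0.7895
68.8923 58.6789 44.4561 25.3753 9.3007 1.5588 0.0000
72.8624 64.2074 52.1548 35.3710 15.4241 3.0778 0.0000 0.0000
76.2266 68.8923 58.6789 44.4561 24.6500 6.0769 0.0000 0.0000 0.0000
79.0775 72.8624 64.2074 52.1548 35.3710 11.9985 0.0000 0.0000 0.0000 0.0000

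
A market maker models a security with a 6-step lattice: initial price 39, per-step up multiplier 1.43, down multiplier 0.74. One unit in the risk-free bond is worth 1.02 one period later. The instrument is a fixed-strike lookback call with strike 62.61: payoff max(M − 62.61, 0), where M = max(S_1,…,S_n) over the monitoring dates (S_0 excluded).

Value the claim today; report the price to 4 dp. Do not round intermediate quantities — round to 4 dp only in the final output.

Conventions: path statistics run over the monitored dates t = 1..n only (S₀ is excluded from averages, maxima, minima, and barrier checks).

price = 12.7587

Under the martingale measure an up-move has probability p* = 0.4058; value the claim as the probability-weighted average of per-path payoffs, discounted 6 periods at R = 1.02.
Enumerate all 2^6 = 64 price paths (U = up ×1.43, D = down ×0.74); each path with k up-moves has probability p*^k·(1−p*)^(6−k).
DDDDDD: M=28.8600, payoff=0.0000, prob=0.044016
UDDDDD: M=55.7700, payoff=0.0000, prob=0.030060
DUDDDD: M=41.2698, payoff=0.0000, prob=0.030060
UUDDDD: M=79.7511, payoff=17.1411, prob=0.020528
DDUDDD: M=30.5397, payoff=0.0000, prob=0.030060
UDUDDD: M=59.0158, payoff=0.0000, prob=0.020528
DUUDDD: M=59.0158, payoff=0.0000, prob=0.020528
UUUDDD: M=114.0441, payoff=51.4341, prob=0.014019
DDDUDD: M=28.8600, payoff=0.0000, prob=0.030060
UDDUDD: M=55.7700, payoff=0.0000, prob=0.020528
DUDUDD: M=43.6717, payoff=0.0000, prob=0.020528
UUDUDD: M=84.3926, payoff=21.7826, prob=0.014019
DDUUDD: M=43.6717, payoff=0.0000, prob=0.020528
UDUUDD: M=84.3926, payoff=21.7826, prob=0.014019
DUUUDD: M=84.3926, payoff=21.7826, prob=0.014019
UUUUDD: M=163.0830, payoff=100.4730, prob=0.009574
DDDDUD: M=28.8600, payoff=0.0000, prob=0.030060
UDDDUD: M=55.7700, payoff=0.0000, prob=0.020528
DUDDUD: M=41.2698, payoff=0.0000, prob=0.020528
UUDDUD: M=79.7511, payoff=17.1411, prob=0.014019
DDUDUD: M=32.3171, payoff=0.0000, prob=0.020528
UDUDUD: M=62.4505, payoff=0.0000, prob=0.014019
DUUDUD: M=62.4505, payoff=0.0000, prob=0.014019
UUUDUD: M=120.6814, payoff=58.0714, prob=0.009574
DDDUUD: M=32.3171, payoff=0.0000, prob=0.020528
UDDUUD: M=62.4505, payoff=0.0000, prob=0.014019
DUDUUD: M=62.4505, payoff=0.0000, prob=0.014019
UUDUUD: M=120.6814, payoff=58.0714, prob=0.009574
DDUUUD: M=62.4505, payoff=0.0000, prob=0.014019
UDUUUD: M=120.6814, payoff=58.0714, prob=0.009574
DUUUUD: M=120.6814, payoff=58.0714, prob=0.009574
UUUUUD: M=233.2087, payoff=170.5987, prob=0.006539
DDDDDU: M=28.8600, payoff=0.0000, prob=0.030060
UDDDDU: M=55.7700, payoff=0.0000, prob=0.020528
DUDDDU: M=41.2698, payoff=0.0000, prob=0.020528
UUDDDU: M=79.7511, payoff=17.1411, prob=0.014019
DDUDDU: M=30.5397, payoff=0.0000, prob=0.020528
UDUDDU: M=59.0158, payoff=0.0000, prob=0.014019
DUUDDU: M=59.0158, payoff=0.0000, prob=0.014019
UUUDDU: M=114.0441, payoff=51.4341, prob=0.009574
DDDUDU: M=28.8600, payoff=0.0000, prob=0.020528
UDDUDU: M=55.7700, payoff=0.0000, prob=0.014019
DUDUDU: M=46.2134, payoff=0.0000, prob=0.014019
UUDUDU: M=89.3043, payoff=26.6943, prob=0.009574
DDUUDU: M=46.2134, payoff=0.0000, prob=0.014019
UDUUDU: M=89.3043, payoff=26.6943, prob=0.009574
DUUUDU: M=89.3043, payoff=26.6943, prob=0.009574
UUUUDU: M=172.5745, payoff=109.9645, prob=0.006539
DDDDUU: M=28.8600, payoff=0.0000, prob=0.020528
UDDDUU: M=55.7700, payoff=0.0000, prob=0.014019
DUDDUU: M=46.2134, payoff=0.0000, prob=0.014019
UUDDUU: M=89.3043, payoff=26.6943, prob=0.009574
DDUDUU: M=46.2134, payoff=0.0000, prob=0.014019
UDUDUU: M=89.3043, payoff=26.6943, prob=0.009574
DUUDUU: M=89.3043, payoff=26.6943, prob=0.009574
UUUDUU: M=172.5745, payoff=109.9645, prob=0.006539
DDDUUU: M=46.2134, payoff=0.0000, prob=0.014019
UDDUUU: M=89.3043, payoff=26.6943, prob=0.009574
DUDUUU: M=89.3043, payoff=26.6943, prob=0.009574
UUDUUU: M=172.5745, payoff=109.9645, prob=0.006539
DDUUUU: M=89.3043, payoff=26.6943, prob=0.009574
UDUUUU: M=172.5745, payoff=109.9645, prob=0.006539
DUUUUU: M=172.5745, payoff=109.9645, prob=0.006539
UUUUUU: M=333.4885, payoff=270.8785, prob=0.004465
Price = Σ prob·payoff / R^6 = 14.368330 / 1.126162 = 12.7587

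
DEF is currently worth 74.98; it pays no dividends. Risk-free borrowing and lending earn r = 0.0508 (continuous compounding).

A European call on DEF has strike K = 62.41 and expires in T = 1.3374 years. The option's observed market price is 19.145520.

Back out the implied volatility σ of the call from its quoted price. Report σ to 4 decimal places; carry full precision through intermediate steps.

sigma = 0.2716

At σ = 0.2716 the Black–Scholes value reproduces the quote:
σ√T = 0.2716·√1.3374 = 0.314095
d₁ = (ln(S/K) + (r+σ²/2)T) / (σ√T) = (ln(74.98/62.41) + (0.0508+0.2716²/2)·1.3374) / 0.314095 = (0.183496 + 0.117268) / 0.314095 = 0.957557
d₂ = d₁ − σ√T = 0.957557 − 0.314095 = 0.643463
e^{−rT} = 0.934317
N(d₁) = 0.830857,  N(d₂) = 0.740038
V = S·N(d₁) − K·e^{−rT}·N(d₂) = 62.297654 − 43.152134 = 19.145520 (equal to the quote); since ∂V/∂σ > 0 for all σ, the implied volatility is unique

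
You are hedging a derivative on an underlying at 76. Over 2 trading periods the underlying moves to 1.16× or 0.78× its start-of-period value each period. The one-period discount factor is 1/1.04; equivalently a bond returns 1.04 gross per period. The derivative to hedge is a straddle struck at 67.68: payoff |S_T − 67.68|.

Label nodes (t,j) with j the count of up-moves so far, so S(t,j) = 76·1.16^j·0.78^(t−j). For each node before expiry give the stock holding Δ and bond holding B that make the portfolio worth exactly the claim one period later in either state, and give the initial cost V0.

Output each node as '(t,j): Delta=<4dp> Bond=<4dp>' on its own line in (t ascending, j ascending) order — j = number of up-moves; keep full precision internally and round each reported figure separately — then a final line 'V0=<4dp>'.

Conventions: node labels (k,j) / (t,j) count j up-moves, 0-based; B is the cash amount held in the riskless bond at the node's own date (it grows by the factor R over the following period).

(0,0): Delta=0.5491 Bond=-24.3538
(1,0): Delta=-0.9037 Bond=60.7948
(1,1): Delta=1.0000 Bond=-65.0769
V0=17.3798

Since d<R<u, set p* = (R−d)/(u−d) = 0.6842; price each node as the discounted p*-expectation of its children.
At maturity the claim pays: V(2,0)=21.4416, V(2,1)=1.0848, V(2,2)=34.5856
(1,0): S=59.2800. Δ = (V_up−V_dn)/(S_up−S_dn) = (1.0848−21.4416)/(68.7648−46.2384) = -0.9037. V = [p*·1.0848 + (1−p*)·21.4416]/1.04 = 7.2243. B = V − Δ·S = 60.7948.
(1,1): S=88.1600. Δ = (V_up−V_dn)/(S_up−S_dn) = (34.5856−1.0848)/(102.2656−68.7648) = 1.0000. V = [p*·34.5856 + (1−p*)·1.0848]/1.04 = 23.0831. B = V − Δ·S = -65.0769.
(0,0): S=76.0000. Δ = (V_up−V_dn)/(S_up−S_dn) = (23.0831−7.2243)/(88.1600−59.2800) = 0.5491. V = [p*·23.0831 + (1−p*)·7.2243]/1.04 = 17.3798. B = V − Δ·S = -24.3538.
Check: Δ(0,0)·S0 + B(0,0) = 17.3798 = V0.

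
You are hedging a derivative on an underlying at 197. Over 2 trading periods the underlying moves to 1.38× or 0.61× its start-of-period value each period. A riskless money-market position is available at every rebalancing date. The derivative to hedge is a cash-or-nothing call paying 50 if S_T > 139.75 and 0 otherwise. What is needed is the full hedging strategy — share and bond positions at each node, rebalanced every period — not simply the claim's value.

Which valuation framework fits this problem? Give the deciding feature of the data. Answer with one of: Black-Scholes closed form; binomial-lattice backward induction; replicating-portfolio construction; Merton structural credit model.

framework: replicating-portfolio construction

Key observation: the mandate to exhibit the hedge at every date and state singles out the replicating-portfolio construction on the 2-period tree with factors 1.38 and 0.61 from 197.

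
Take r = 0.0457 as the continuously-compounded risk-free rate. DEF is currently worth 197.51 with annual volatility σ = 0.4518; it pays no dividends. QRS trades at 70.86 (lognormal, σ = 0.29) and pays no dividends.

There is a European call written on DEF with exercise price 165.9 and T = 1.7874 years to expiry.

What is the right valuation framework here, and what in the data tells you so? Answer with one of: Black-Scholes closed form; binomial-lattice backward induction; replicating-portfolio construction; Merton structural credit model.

framework: Black-Scholes closed form

Key observation: a European-exercise option on DEF struck at 165.9 — a GBM underlying with constant parameters — admits an analytic price: the data contain no early exercise, no discrete tree, no debt structure.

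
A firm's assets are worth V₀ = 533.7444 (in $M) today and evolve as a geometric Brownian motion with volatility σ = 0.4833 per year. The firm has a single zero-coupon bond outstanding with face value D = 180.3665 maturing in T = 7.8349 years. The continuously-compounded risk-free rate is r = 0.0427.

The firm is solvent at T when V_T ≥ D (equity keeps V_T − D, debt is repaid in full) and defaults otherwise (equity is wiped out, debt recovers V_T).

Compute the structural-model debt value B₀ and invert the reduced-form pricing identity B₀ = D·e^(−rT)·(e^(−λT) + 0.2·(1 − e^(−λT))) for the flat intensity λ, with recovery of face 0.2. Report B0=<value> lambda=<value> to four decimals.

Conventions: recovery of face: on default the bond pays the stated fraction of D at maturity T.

Apply the equity-as-call identities (strike 180.3665, horizon 7.8349 years):
d₁ = [ln(V₀/D) + (r + σ²/2)T] / (σ√T)
   = [ln(533.7444/180.3665) + (0.0427 + 0.5·0.4833²)·7.8349] / (0.4833·√7.8349)
   = [1.084926 + 1.249584] / 1.352800 = 1.725688
d₂ = d₁ − σ√T = 1.725688 − 1.352800 = 0.372888
N(d₁) = 0.957798,  N(d₂) = 0.645384,  e^(−rT) = 0.715660
E₀ = V₀·N(d₁) − D·e^(−rT)·N(d₂)
   = 533.7444·0.957798 − 180.3665·0.715660·0.645384 = 427.912556
B₀ = V₀ − E₀ = 533.7444 − 427.912556 = 105.831844
e^(−λT) = (B₀·e^(rT)/D − 0.2)/(1 − 0.2) = (105.8318·1.397312/180.3665 − 0.2)/0.8 = 0.77485786
λ = −ln(0.77485786)/7.8349 = 0.032556

B0=105.8318 lambda=0.0326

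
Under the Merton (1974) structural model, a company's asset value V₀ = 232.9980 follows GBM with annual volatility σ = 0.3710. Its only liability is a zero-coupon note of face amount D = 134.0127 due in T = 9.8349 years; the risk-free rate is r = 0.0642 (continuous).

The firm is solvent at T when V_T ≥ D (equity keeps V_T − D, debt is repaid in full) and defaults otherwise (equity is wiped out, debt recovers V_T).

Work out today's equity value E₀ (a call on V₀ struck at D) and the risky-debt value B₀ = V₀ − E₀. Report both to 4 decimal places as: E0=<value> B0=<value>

Work the structural quantities from V₀ = 232.9980 against face 134.0127:
d₁ = [ln(V₀/D) + (r + σ²/2)T] / (σ√T)
   = [ln(232.9980/134.0127) + (0.0642 + 0.5·0.3710²)·9.8349] / (0.3710·√9.8349)
   = [0.553095 + 1.308243] / 1.163480 = 1.599803
d₂ = d₁ − σ√T = 1.599803 − 1.163480 = 0.436323
N(d₁) = 0.945179,  N(d₂) = 0.668699,  e^(−rT) = 0.531846
E₀ = V₀·N(d₁) − D·e^(−rT)·N(d₂)
   = 232.9980·0.945179 − 134.0127·0.531846·0.668699 = 172.563828
B₀ = V₀ − E₀ = 232.9980 − 172.563828 = 60.434172

E0=172.5638 B0=60.4342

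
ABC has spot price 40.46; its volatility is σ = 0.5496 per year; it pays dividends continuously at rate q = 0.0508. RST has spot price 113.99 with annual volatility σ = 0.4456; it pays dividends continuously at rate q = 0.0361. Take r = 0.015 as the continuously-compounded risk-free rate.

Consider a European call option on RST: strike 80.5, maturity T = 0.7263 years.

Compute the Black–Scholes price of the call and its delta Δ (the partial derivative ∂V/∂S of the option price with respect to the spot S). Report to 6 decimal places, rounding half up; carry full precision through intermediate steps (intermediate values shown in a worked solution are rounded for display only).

σ√T = 0.4456·√0.7263 = 0.379755
d₁ = (ln(S/K) + (r−q+σ²/2)T) / (σ√T) = (ln(113.99/80.5) + (0.015−0.0361+0.4456²/2)·0.7263) / 0.379755 = (0.347854 + 0.056782) / 0.379755 = 1.065518
d₂ = d₁ − σ√T = 1.065518 − 0.379755 = 0.685763
e^{−rT} = 0.989165
e^{−qT} = 0.974121
N(d₁) = 0.856679,  N(d₂) = 0.753569
Call price V = S·e^{−qT}·N(d₁) − K·e^{−rT}·N(d₂) = 95.125731 − 60.004985 = 35.120745
Δ = e^{−qT}·N(d₁) = 0.834509

price = 35.120745
Δ = 0.834509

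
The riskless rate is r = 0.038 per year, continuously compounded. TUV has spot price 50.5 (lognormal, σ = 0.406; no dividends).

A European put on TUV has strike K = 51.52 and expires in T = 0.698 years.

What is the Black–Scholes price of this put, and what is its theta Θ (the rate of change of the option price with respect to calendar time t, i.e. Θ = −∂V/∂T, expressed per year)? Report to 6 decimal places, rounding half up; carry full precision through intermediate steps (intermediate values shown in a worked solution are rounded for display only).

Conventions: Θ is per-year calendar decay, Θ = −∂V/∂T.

σ√T = 0.406·√0.698 = 0.339198
d₁ = (ln(S/K) + (r+σ²/2)T) / (σ√T) = (ln(50.5/51.52) + (0.038+0.406²/2)·0.698) / 0.339198 = (-0.019997 + 0.084052) / 0.339198 = 0.188842
d₂ = d₁ − σ√T = 0.188842 − 0.339198 = -0.150356
e^{−rT} = 0.973825
N(−d₁) = 0.425108,  N(−d₂) = 0.559758
Put price V = K·e^{−rT}·N(−d₂) − S·N(−d₁) = 28.083875 − 21.467963 = 6.615912
φ(d₁) = (1/√(2π))·e^{−d₁²/2} = 0.391892
Θ = −S·φ(d₁)·σ/(2√T) + r·K·e^{−rT}·N(−d₂) = −4.808681 + 1.067187 = -3.741494

price = 6.615912
Θ = -3.741494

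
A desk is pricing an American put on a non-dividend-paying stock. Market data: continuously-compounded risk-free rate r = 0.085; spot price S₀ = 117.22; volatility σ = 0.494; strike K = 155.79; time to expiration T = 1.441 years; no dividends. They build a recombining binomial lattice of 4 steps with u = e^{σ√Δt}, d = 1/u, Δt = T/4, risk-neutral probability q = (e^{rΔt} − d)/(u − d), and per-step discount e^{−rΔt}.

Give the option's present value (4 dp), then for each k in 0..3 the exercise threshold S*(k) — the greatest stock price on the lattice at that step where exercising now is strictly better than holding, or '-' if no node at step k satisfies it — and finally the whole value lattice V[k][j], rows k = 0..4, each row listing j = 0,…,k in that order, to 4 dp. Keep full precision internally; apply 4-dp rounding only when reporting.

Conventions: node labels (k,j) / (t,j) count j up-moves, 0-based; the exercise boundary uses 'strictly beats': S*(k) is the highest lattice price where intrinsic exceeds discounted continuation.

price = 47.1514
boundary = - 87.1429 64.7832 87.1429
tree:
47.1514
68.6471 26.7521
91.0068 43.7995 9.8820
107.6293 68.6471 19.5231 0.0000
119.9867 91.0068 38.5700 0.0000 0.0000

params: Δt=0.36025 u=1.34515 d=0.74341 q=0.47809 e^(-rΔt)=0.96984
t_4 payoffs: 119.9867 91.0068 38.5700 0.0000 0.0000
t_3: node(3,0) S=48.1607 payoff=107.6293 vs cont=102.9311 → 107.6293 [stop]  node(3,1) S=87.1429 payoff=68.6471 vs cont=63.9489 → 68.6471 [stop]  node(3,2) S=157.6781 payoff=0.0000 vs cont=19.5231 → 19.5231 [wait]  node(3,3) S=285.3057 payoff=0.0000 vs cont=0.0000 → 0.0000 [wait]  ⇒ S*(3)=87.1429
t_2: node(2,0) S=64.7832 payoff=91.0068 vs cont=86.3086 → 91.0068 [stop]  node(2,1) S=117.2200 payoff=38.5700 vs cont=43.7995 → 43.7995 [wait]  node(2,2) S=212.1001 payoff=0.0000 vs cont=9.8820 → 9.8820 [wait]  ⇒ S*(2)=64.7832
t_1: node(1,0) S=87.1429 payoff=68.6471 vs cont=66.3737 → 68.6471 [stop]  node(1,1) S=157.6781 payoff=0.0000 vs cont=26.7521 → 26.7521 [wait]  ⇒ S*(1)=87.1429
t_0: node(0,0) S=117.2200 payoff=38.5700 vs cont=47.1514 → 47.1514 [wait]  ⇒ S*(0)=-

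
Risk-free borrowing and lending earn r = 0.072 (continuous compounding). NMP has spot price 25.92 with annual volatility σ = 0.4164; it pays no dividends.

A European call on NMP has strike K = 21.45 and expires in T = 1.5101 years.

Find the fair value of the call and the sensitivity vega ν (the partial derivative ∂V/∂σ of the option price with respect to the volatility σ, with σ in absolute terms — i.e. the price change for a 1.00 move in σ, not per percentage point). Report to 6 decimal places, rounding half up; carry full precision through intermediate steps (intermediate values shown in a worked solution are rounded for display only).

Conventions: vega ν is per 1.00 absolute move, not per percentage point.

σ√T = 0.4164·√1.5101 = 0.511698
d₁ = (ln(S/K) + (r+σ²/2)T) / (σ√T) = (ln(25.92/21.45) + (0.072+0.4164²/2)·1.5101) / 0.511698 = (0.189290 + 0.239645) / 0.511698 = 0.838258
d₂ = d₁ − σ√T = 0.838258 − 0.511698 = 0.326560
e^{−rT} = 0.896975
N(d₁) = 0.799057,  N(d₂) = 0.628000
Call price V = S·N(d₁) − K·e^{−rT}·N(d₂) = 20.711559 − 12.082786 = 8.628773
φ(d₁) = (1/√(2π))·e^{−d₁²/2} = 0.280754
ν = S·φ(d₁)·√T = 8.942598

price = 8.628773
ν = 8.942598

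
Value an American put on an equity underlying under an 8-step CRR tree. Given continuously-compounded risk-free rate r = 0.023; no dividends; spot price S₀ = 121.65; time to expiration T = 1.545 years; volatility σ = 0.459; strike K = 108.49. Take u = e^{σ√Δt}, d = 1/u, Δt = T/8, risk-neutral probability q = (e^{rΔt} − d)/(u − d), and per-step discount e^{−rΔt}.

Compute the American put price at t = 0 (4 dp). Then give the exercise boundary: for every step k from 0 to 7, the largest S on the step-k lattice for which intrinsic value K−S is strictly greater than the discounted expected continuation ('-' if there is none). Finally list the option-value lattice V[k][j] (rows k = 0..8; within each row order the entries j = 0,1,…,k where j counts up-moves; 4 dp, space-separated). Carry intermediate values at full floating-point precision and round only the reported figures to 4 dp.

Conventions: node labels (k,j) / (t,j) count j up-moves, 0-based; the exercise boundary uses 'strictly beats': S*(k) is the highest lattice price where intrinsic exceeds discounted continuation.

price = 18.4537
boundary = - - - - 54.2878 44.3711 54.2878 66.4209
tree:
18.4537
25.3531 10.5557
33.8282 15.6771 4.6625
43.6421 22.6669 7.6465 1.2147
54.2022 31.7023 12.3090 2.2623 0.0000
64.1189 42.5364 19.3263 4.2136 0.0000 0.0000
72.2242 54.2022 29.2914 7.8479 0.0000 0.0000 0.0000
78.8489 64.1189 42.0691 14.6169 0.0000 0.0000 0.0000 0.0000
84.2634 72.2242 54.2022 27.2243 0.0000 0.0000 0.0000 0.0000 0.0000

Δt=0.19312  u=1.22350  d=0.81733  q=0.46070  discount=0.99557
step 8 (expiry): payoffs max(K−S,0) = 84.2634 72.2242 54.2022 27.2243 0.0000 0.0000 0.0000 0.0000 0.0000
step 7: (k=7,j=0): S=29.6411, K−S=78.8489, hold=78.3680 ⇒ V=78.8489 exercise | (k=7,j=1): S=44.3711, K−S=64.1189, hold=63.6381 ⇒ V=64.1189 exercise | (k=7,j=2): S=66.4209, K−S=42.0691, hold=41.5883 ⇒ V=42.0691 exercise | (k=7,j=3): S=99.4282, K−S=9.0618, hold=14.6169 ⇒ V=14.6169 continue | (k=7,j=4): S=148.8383, K−S=0.0000, hold=0.0000 ⇒ V=0.0000 continue | (k=7,j=5): S=222.8022, K−S=0.0000, hold=0.0000 ⇒ V=0.0000 continue | (k=7,j=6): S=333.5219, K−S=0.0000, hold=0.0000 ⇒ V=0.0000 continue | (k=7,j=7): S=499.2629, K−S=0.0000, hold=0.0000 ⇒ V=0.0000 continue  boundary S*=66.4209
step 6: (k=6,j=0): S=36.2658, K−S=72.2242, hold=71.7434 ⇒ V=72.2242 exercise | (k=6,j=1): S=54.2878, K−S=54.2022, hold=53.7214 ⇒ V=54.2022 exercise | (k=6,j=2): S=81.2657, K−S=27.2243, hold=29.2914 ⇒ V=29.2914 continue | (k=6,j=3): S=121.6500, K−S=0.0000, hold=7.8479 ⇒ V=7.8479 continue | (k=6,j=4): S=182.1030, K−S=0.0000, hold=0.0000 ⇒ V=0.0000 continue | (k=6,j=5): S=272.5975, K−S=0.0000, hold=0.0000 ⇒ V=0.0000 continue | (k=6,j=6): S=408.0626, K−S=0.0000, hold=0.0000 ⇒ V=0.0000 continue  boundary S*=54.2878
step 5: (k=5,j=0): S=44.3711, K−S=64.1189, hold=63.6381 ⇒ V=64.1189 exercise | (k=5,j=1): S=66.4209, K−S=42.0691, hold=42.5364 ⇒ V=42.5364 continue | (k=5,j=2): S=99.4282, K−S=9.0618, hold=19.3263 ⇒ V=19.3263 continue | (k=5,j=3): S=148.8383, K−S=0.0000, hold=4.2136 ⇒ V=4.2136 continue | (k=5,j=4): S=222.8022, K−S=0.0000, hold=0.0000 ⇒ V=0.0000 continue | (k=5,j=5): S=333.5219, K−S=0.0000, hold=0.0000 ⇒ V=0.0000 continue  boundary S*=44.3711
step 4: (k=4,j=0): S=54.2878, K−S=54.2022, hold=53.9357 ⇒ V=54.2022 exercise | (k=4,j=1): S=81.2657, K−S=27.2243, hold=31.7023 ⇒ V=31.7023 continue | (k=4,j=2): S=121.6500, K−S=0.0000, hold=12.3090 ⇒ V=12.3090 continue | (k=4,j=3): S=182.1030, K−S=0.0000, hold=2.2623 ⇒ V=2.2623 continue | (k=4,j=4): S=272.5975, K−S=0.0000, hold=0.0000 ⇒ V=0.0000 continue  boundary S*=54.2878
step 3: (k=3,j=0): S=66.4209, K−S=42.0691, hold=43.6421 ⇒ V=43.6421 continue | (k=3,j=1): S=99.4282, K−S=9.0618, hold=22.6669 ⇒ V=22.6669 continue | (k=3,j=2): S=148.8383, K−S=0.0000, hold=7.6465 ⇒ V=7.6465 continue | (k=3,j=3): S=222.8022, K−S=0.0000, hold=1.2147 ⇒ V=1.2147 continue  boundary S*=-
step 2: (k=2,j=0): S=81.2657, K−S=27.2243, hold=33.8282 ⇒ V=33.8282 continue | (k=2,j=1): S=121.6500, K−S=0.0000, hold=15.6771 ⇒ V=15.6771 continue | (k=2,j=2): S=182.1030, K−S=0.0000, hold=4.6625 ⇒ V=4.6625 continue  boundary S*=-
step 1: (k=1,j=0): S=99.4282, K−S=9.0618, hold=25.3531 ⇒ V=25.3531 continue | (k=1,j=1): S=148.8383, K−S=0.0000, hold=10.5557 ⇒ V=10.5557 continue  boundary S*=-
step 0: (k=0,j=0): S=121.6500, K−S=0.0000, hold=18.4537 ⇒ V=18.4537 continue  boundary S*=-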